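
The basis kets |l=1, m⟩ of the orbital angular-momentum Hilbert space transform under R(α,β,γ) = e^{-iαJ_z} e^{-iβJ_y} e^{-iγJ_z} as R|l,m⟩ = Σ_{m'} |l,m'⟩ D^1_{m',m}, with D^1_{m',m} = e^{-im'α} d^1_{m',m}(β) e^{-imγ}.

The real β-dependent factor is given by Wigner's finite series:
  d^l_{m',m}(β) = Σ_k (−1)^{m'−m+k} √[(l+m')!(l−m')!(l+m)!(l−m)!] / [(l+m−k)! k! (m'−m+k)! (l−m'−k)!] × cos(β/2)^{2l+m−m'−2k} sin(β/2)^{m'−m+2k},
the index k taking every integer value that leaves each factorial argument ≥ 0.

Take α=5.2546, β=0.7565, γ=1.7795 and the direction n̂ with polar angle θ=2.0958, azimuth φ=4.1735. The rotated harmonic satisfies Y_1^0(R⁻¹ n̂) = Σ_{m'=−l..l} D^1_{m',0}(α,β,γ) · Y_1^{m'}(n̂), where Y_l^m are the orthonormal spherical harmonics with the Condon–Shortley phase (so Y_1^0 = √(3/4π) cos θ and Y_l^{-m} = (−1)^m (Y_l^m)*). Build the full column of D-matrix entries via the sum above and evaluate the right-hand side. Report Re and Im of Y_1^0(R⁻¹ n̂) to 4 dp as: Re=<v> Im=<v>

Re=-0.0416 Im=0.0000

Need the full column D^1_{m',0} for m'=−1..1 at α=5.2546, β=0.7565, γ=1.7795.
cos(β/2)=0.929312, sin(β/2)=0.369295
d^1_{-1,0}: single k=1 term ⇒ +0.485344;  D = +0.250453-0.415731i
d^1_{0,0}: k∈[0..1] ⇒ +0.863621 -0.136379 = +0.727243;  D = +0.727243+0.000000i
d^1_{1,0}: single k=0 term ⇒ -0.485344;  D = -0.250453-0.415731i
Y_1^{m'}(θ=2.0958,φ=4.1735) and Σ D·Y over m':
  (+0.2505-0.4157i)·(-0.1534+0.2566i)  (+0.7272+0.0000i)·(-0.2449+0.0000i)  (-0.2505-0.4157i)·(+0.1534+0.2566i)
Y_1^0(R⁻¹ n̂) = -0.041600+0.000000i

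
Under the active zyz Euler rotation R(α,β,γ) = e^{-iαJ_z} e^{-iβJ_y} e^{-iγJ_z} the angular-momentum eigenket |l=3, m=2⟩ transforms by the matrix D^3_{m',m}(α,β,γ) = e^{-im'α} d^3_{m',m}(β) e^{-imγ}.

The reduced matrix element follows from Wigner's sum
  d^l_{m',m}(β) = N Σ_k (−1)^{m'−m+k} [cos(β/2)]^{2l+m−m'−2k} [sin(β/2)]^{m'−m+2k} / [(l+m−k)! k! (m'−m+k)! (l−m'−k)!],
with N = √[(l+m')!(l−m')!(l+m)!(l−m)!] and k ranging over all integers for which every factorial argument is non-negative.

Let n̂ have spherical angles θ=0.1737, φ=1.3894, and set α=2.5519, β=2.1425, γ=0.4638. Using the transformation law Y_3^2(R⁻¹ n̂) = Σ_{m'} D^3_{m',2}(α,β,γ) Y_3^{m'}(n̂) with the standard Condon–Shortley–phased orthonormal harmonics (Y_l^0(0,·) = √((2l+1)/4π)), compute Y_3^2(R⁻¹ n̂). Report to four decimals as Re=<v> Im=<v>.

Need the full column D^3_{m',2} for m'=−3..3 at α=2.5519, β=2.1425, γ=0.4638.
cos(β/2)=0.479027, sin(β/2)=0.877800
d^3_{-3,2}: single k=5 term ⇒ +0.611524;  D = +0.551991+0.263188i
d^3_{-2,2}: k∈[4..5] ⇒ +0.681197 -0.457481 = +0.223716;  D = -0.114288-0.192320i
d^3_{-1,2}: k∈[3..4] ⇒ +0.470216 -0.789475 = -0.319258;  D = +0.017073-0.318801i
d^3_{0,2}: k∈[2..3] ⇒ +0.222225 -0.746214 = -0.523989;  D = -0.314266+0.419287i
d^3_{1,2}: k∈[1..2] ⇒ +0.070016 -0.470216 = -0.400200;  D = +0.377569-0.132672i
d^3_{2,2}: k∈[0..1] ⇒ +0.012083 -0.202863 = -0.190780;  D = -0.184765-0.047530i
d^3_{3,2}: single k=0 term ⇒ -0.054234;  D = +0.036140+0.040439i
Y_3^{m'}(θ=0.1737,φ=1.3894) and Σ D·Y over m':
  (+0.5520+0.2632i)·(-0.0011+0.0018i)  (-0.1143-0.1923i)·(-0.0281-0.0107i)  (+0.0171-0.3188i)·(+0.0388-0.2115i)  (-0.3143+0.4193i)·(+0.6802+0.0000i)  (+0.3776-0.1327i)·(-0.0388-0.2115i)  (-0.1848-0.0475i)·(-0.0281+0.0107i)  (+0.0361+0.0404i)·(+0.0011+0.0018i)
Y_3^2(R⁻¹ n̂) = -0.317541+0.201328i

Re=-0.3175 Im=0.2013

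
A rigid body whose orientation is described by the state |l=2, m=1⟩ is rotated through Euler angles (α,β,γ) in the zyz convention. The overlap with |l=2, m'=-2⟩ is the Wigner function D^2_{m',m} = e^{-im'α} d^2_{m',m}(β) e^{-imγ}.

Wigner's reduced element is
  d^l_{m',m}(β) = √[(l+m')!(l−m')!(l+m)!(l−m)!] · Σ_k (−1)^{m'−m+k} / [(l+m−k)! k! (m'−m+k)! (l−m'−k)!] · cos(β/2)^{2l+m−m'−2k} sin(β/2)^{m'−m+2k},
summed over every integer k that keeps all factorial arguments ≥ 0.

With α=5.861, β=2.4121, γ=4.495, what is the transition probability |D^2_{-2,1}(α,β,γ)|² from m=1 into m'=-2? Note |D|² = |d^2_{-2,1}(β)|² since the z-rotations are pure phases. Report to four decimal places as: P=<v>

P=0.3384

First d^2_{-2,1}(β=2.4121), then the phase factors e^{-i(-2)α} and e^{-i(1)γ}:
Half-angle: c=0.356712, s=0.934214. N=√(1·24·6·1)=12.000000
k: max(0,(1)−(-2))=3 … min(2+(1),2−(-2))=3
  k=3: (−1)^0·12.0000/(6)·0.3567^1·0.9342^3 = +0.581685
d^2_{-2,1}(2.4121) = +0.581685
|D^2_{-2,1}|² = |d^2_{-2,1}(β)|² = (+0.581685)² = 0.338357 (the z-rotation phases have unit modulus)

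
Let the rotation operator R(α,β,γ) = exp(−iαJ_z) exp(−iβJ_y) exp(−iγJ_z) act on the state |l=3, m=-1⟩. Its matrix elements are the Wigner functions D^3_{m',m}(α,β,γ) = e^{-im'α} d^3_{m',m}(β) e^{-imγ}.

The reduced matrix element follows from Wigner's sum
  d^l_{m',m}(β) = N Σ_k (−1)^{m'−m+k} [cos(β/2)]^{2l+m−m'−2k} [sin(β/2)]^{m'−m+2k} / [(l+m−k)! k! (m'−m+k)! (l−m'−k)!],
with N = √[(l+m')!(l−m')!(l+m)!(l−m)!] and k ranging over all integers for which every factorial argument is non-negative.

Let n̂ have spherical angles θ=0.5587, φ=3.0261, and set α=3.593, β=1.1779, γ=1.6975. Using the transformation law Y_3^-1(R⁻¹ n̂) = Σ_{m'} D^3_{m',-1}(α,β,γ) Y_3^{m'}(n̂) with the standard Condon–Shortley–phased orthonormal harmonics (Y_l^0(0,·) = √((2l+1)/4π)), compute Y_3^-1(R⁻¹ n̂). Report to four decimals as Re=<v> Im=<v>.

Re=-0.1141 Im=-0.3578

Need the full column D^3_{m',-1} for m'=−3..3 at α=3.593, β=1.1779, γ=1.6975.
cos(β/2)=0.831524, sin(β/2)=0.555488
d^3_{-3,-1}: single k=2 term ⇒ +0.571341;  D = +0.569035-0.051278i
d^3_{-2,-1}: k∈[1..2] ⇒ +0.698313 -0.623275 = +0.075038;  D = -0.064311+0.038662i
d^3_{-1,-1}: k∈[0..2] ⇒ +0.330560 -1.180157 +0.395003 = -0.454594;  D = -0.248410+0.380721i
d^3_{0,-1}: k∈[0..2] ⇒ -0.764963 +1.024145 -0.152349 = +0.106833;  D = -0.013500+0.105976i
d^3_{1,-1}: k∈[0..2] ⇒ +0.885118 -0.526671 +0.029380 = +0.387826;  D = -0.123727-0.367561i
d^3_{2,-1}: k∈[0..1] ⇒ -0.623275 +0.139075 = -0.484200;  D = -0.339186-0.345546i
d^3_{3,-1}: single k=0 term ⇒ +0.254974;  D = -0.240097-0.085818i
Y_3^{m'}(θ=0.5587,φ=3.0261) and Σ D·Y over m':
  (+0.5690-0.0513i)·(-0.0585-0.0211i)  (-0.0643+0.0387i)·(+0.2370+0.0557i)  (-0.2484+0.3807i)·(-0.4416-0.0512i)  (-0.0135+0.1060i)·(+0.1883+0.0000i)  (-0.1237-0.3676i)·(+0.4416-0.0512i)  (-0.3392-0.3455i)·(+0.2370-0.0557i)  (-0.2401-0.0858i)·(+0.0585-0.0211i)
Y_3^-1(R⁻¹ n̂) = -0.114057-0.357804i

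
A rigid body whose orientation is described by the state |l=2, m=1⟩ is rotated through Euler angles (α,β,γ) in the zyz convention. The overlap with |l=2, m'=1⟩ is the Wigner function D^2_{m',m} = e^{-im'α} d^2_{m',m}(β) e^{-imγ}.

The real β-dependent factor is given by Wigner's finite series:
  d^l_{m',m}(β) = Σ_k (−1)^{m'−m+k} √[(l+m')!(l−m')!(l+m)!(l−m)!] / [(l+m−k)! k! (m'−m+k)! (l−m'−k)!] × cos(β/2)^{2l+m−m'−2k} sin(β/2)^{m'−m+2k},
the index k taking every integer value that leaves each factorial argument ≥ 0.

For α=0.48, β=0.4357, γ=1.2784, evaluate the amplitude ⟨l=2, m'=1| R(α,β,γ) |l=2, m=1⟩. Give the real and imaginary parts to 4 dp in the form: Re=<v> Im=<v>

D^2_{1,1}(0.48,0.4357,1.2784) = e^{-i·1·0.48}·d^2_{1,1}(0.4357)·e^{-i·1·1.2784}. Compute d first:
Half-angle: c=0.976364, s=0.216131. N=√(6·1·6·1)=6.000000
The bounds max(0,m−m')=0 and min(l+m,l−m')=1 give 2 terms
  k=0: (−1)^0·6.0000/(6)·0.9764^4·0.2161^0 = +0.908757
  k=1: (−1)^1·6.0000/(2)·0.9764^2·0.2161^2 = -0.133592
d^2_{1,1}(0.4357) = +0.908757 -0.133592 = +0.775165
Phases: e^{-i·(1)·0.48}=+0.886995-0.461779i, e^{-i·(1)·1.2784}=+0.288248-0.957556i ⇒ D=-0.144572-0.761564i

Re=-0.1446 Im=-0.7616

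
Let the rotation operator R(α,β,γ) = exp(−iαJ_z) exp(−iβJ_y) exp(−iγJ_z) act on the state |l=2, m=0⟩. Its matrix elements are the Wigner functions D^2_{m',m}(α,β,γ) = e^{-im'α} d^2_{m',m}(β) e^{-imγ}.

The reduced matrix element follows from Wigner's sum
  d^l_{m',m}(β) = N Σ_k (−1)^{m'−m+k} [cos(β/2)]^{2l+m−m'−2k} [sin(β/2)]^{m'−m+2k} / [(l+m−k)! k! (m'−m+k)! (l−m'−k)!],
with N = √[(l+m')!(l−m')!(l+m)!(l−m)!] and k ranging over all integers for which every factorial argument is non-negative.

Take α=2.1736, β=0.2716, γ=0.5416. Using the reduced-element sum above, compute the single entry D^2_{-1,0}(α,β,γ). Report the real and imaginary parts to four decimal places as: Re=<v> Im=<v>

Re=-0.1795 Im=0.2607

D^2_{-1,0}(2.1736,0.2716,0.5416) = e^{-i·-1·2.1736}·d^2_{-1,0}(0.2716)·e^{-i·0·0.5416}. Compute d first:
Half-angle: c=0.990793, s=0.135383. N=√(1·6·2·2)=4.898979
k∈{1,2} keeps every argument non-negative
  k=1: (−1)^0·4.8990/(2)·0.9908^3·0.1354^1 = +0.322544
  k=2: (−1)^1·4.8990/(2)·0.9908^1·0.1354^3 = -0.006022
d^2_{-1,0}(0.2716) = +0.322544 -0.006022 = +0.316522
Attach z-rotation phases: D = e^{-i(-1)(2.1736)}·(+0.316522)·e^{-i(0)(0.5416)} = -0.179453+0.260735i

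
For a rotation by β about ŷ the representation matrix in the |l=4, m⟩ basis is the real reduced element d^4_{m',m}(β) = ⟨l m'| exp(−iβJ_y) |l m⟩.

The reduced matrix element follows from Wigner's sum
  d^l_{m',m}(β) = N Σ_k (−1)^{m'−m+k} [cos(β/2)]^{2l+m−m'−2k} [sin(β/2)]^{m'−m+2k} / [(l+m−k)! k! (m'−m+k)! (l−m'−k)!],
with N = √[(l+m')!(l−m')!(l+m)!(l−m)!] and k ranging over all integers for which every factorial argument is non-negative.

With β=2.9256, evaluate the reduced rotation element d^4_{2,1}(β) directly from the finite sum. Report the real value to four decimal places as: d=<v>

d=-0.0169

d^4_{2,1}(β=2.9256) via Wigner's sum:
c=cos(2.9256/2)=0.107787, s=sin(2.9256/2)=0.994174; N=√[720·2·120·6]=1018.233765
Admissible k: 0..2 (factorial args all ≥0)
  k=0: (−1)^1·1018.2338/(240)·0.1078^7·0.9942^1 = -0.000001
  k=1: (−1)^2·1018.2338/(48)·0.1078^5·0.9942^3 = +0.000303
  k=2: (−1)^3·1018.2338/(72)·0.1078^3·0.9942^5 = -0.017200
d^4_{2,1}(2.9256) = -0.000001 +0.000303 -0.017200 = -0.016897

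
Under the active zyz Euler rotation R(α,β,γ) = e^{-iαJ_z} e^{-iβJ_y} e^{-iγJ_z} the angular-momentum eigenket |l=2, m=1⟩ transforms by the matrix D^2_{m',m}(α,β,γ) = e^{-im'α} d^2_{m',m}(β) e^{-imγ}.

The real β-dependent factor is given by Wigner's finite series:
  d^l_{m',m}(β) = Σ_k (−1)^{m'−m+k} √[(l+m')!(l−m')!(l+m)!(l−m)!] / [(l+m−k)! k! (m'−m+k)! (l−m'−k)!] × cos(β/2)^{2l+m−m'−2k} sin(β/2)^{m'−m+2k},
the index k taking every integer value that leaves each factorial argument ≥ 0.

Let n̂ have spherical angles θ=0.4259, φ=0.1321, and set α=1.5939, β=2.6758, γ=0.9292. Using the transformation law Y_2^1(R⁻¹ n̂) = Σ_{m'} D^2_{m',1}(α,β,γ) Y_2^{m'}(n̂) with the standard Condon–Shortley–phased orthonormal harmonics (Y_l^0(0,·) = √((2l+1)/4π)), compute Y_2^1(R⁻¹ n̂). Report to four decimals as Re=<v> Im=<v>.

Re=-0.3665 Im=0.0699

Need the full column D^2_{m',1} for m'=−2..2 at α=1.5939, β=2.6758, γ=0.9292.
cos(β/2)=0.230797, sin(β/2)=0.973002
d^2_{-2,1}: single k=3 term ⇒ +0.425207;  D = -0.269939+0.328533i
d^2_{-1,1}: k∈[2..3] ⇒ +0.151289 -0.896303 = -0.745014;  D = -0.586402-0.459542i
d^2_{0,1}: k∈[1..2] ⇒ +0.029301 -0.520770 = -0.491470;  D = -0.294132+0.393737i
d^2_{1,1}: k∈[0..1] ⇒ +0.002837 -0.151289 = -0.148452;  D = +0.120952+0.086073i
d^2_{2,1}: single k=0 term ⇒ -0.023924;  D = +0.013417-0.019807i
Y_2^{m'}(θ=0.4259,φ=0.1321) and Σ D·Y over m':
  (-0.2699+0.3285i)·(+0.0636-0.0172i)  (-0.5864-0.4595i)·(+0.2881-0.0383i)  (-0.2941+0.3937i)·(+0.4693+0.0000i)  (+0.1210+0.0861i)·(-0.2881-0.0383i)  (+0.0134-0.0198i)·(+0.0636+0.0172i)
Y_2^1(R⁻¹ n̂) = -0.366466+0.069915i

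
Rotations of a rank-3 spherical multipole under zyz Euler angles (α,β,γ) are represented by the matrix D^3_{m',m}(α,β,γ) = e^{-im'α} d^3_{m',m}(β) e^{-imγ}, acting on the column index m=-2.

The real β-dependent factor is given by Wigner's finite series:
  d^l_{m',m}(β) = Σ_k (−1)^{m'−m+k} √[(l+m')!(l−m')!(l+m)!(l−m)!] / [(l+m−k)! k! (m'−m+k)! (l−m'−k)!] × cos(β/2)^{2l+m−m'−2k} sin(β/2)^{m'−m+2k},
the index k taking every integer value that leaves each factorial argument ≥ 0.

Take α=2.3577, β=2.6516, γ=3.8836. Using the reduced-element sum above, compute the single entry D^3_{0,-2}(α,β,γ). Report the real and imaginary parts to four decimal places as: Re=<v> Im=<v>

Split into d^3_{0,-2}(β=2.6516) × two z-phases.
With c≡cos(β/2)=0.242553 and s≡sin(β/2)=0.970138, N=[6·6·1·120]^{1/2}=65.726707
The bounds max(0,m−m')=0 and min(l+m,l−m')=1 give 2 terms
  k=0: (−1)^2·65.7267/(12)·0.2426^4·0.9701^2 = +0.017842
  k=1: (−1)^3·65.7267/(12)·0.2426^2·0.9701^4 = -0.285435
d^3_{0,-2}(2.6516) = +0.017842 -0.285435 = -0.267593
Phases: e^{-i·(0)·2.3577}=+1.000000+0.000000i, e^{-i·(-2)·3.8836}=+0.086673+0.996237i ⇒ D=-0.023193-0.266586i

Re=-0.0232 Im=-0.2666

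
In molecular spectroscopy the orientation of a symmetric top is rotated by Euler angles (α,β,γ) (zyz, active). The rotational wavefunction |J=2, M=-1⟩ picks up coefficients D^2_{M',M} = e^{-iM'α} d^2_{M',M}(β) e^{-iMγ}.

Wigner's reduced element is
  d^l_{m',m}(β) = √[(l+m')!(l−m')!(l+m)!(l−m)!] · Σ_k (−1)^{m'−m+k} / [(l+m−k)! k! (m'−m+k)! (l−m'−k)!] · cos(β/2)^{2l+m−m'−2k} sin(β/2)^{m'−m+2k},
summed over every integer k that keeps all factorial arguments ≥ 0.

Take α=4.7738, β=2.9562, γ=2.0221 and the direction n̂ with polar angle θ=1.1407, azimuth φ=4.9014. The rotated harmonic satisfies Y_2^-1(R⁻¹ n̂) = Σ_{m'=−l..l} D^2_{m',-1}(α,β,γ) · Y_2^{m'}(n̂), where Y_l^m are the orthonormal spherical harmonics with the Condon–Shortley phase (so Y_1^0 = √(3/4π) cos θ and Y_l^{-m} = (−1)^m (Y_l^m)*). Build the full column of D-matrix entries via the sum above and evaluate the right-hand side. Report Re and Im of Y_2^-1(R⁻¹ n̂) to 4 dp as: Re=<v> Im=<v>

Need the full column D^2_{m',-1} for m'=−2..2 at α=4.7738, β=2.9562, γ=2.0221.
cos(β/2)=0.092564, sin(β/2)=0.995707
d^2_{-2,-1}: single k=1 term ⇒ +0.001579;  D = +0.000858-0.001326i
d^2_{-1,-1}: k∈[0..1] ⇒ +0.000073 -0.025484 = -0.025410;  D = -0.022143-0.012465i
d^2_{0,-1}: k∈[0..1] ⇒ -0.001934 +0.223826 = +0.221892;  D = -0.096776+0.199676i
d^2_{1,-1}: k∈[0..1] ⇒ +0.025484 -0.982937 = -0.957454;  D = +0.885596+0.363918i
d^2_{2,-1}: single k=0 term ⇒ -0.182753;  D = -0.058957+0.172982i
Y_2^{m'}(θ=1.1407,φ=4.9014) and Σ D·Y over m':
  (+0.0009-0.0013i)·(-0.2966+0.1178i)  (-0.0221-0.0125i)·(+0.0550+0.2876i)  (-0.0968+0.1997i)·(-0.1509+0.0000i)  (+0.8856+0.3639i)·(-0.0550+0.2876i)  (-0.0590+0.1730i)·(-0.2966-0.1178i)
Y_2^-1(R⁻¹ n̂) = -0.098637+0.153602i

Re=-0.0986 Im=0.1536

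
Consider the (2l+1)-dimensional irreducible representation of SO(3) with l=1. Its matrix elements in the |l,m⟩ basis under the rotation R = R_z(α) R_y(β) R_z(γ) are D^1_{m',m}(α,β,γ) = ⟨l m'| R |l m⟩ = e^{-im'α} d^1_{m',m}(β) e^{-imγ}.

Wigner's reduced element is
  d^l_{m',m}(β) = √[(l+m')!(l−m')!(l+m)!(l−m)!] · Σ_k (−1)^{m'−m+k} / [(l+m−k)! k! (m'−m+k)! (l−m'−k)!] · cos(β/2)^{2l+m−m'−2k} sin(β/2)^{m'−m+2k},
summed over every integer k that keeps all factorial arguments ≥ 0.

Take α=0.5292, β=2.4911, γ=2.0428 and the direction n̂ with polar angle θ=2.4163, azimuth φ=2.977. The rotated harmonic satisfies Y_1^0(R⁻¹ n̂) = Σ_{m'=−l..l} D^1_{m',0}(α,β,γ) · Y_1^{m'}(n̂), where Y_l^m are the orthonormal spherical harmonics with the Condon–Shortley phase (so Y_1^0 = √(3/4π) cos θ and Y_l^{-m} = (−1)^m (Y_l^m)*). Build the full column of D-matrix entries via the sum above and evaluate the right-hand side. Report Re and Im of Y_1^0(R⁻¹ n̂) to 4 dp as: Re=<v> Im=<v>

Re=0.1401 Im=0.0000

Need the full column D^1_{m',0} for m'=−1..1 at α=0.5292, β=2.4911, γ=2.0428.
cos(β/2)=0.319542, sin(β/2)=0.947572
d^1_{-1,0}: single k=1 term ⇒ +0.428209;  D = +0.369635+0.216178i
d^1_{0,0}: k∈[0..1] ⇒ +0.102107 -0.897893 = -0.795786;  D = -0.795786+0.000000i
d^1_{1,0}: single k=0 term ⇒ -0.428209;  D = -0.369635+0.216178i
Y_1^{m'}(θ=2.4163,φ=2.977) and Σ D·Y over m':
  (+0.3696+0.2162i)·(-0.2261-0.0376i)  (-0.7958+0.0000i)·(-0.3656+0.0000i)  (-0.3696+0.2162i)·(+0.2261-0.0376i)
Y_1^0(R⁻¹ n̂) = +0.140054+0.000000i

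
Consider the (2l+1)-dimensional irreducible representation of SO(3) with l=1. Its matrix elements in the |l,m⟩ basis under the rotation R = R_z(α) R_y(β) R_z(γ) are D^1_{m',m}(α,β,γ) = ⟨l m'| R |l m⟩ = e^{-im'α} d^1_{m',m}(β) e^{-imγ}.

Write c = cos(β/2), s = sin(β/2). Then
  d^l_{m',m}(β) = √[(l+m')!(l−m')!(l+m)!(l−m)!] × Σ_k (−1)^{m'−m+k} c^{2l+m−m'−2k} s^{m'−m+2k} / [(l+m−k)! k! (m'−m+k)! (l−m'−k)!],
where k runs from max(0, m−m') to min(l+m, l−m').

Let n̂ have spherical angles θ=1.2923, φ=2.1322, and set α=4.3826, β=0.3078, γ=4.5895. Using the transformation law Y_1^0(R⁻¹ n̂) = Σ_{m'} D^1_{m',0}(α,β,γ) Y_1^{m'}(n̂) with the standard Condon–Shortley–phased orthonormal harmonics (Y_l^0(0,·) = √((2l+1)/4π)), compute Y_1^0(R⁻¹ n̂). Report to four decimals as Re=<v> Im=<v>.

Need the full column D^1_{m',0} for m'=−1..1 at α=4.3826, β=0.3078, γ=4.5895.
cos(β/2)=0.988181, sin(β/2)=0.153293
d^1_{-1,0}: single k=1 term ⇒ +0.214227;  D = -0.069376-0.202682i
d^1_{0,0}: k∈[0..1] ⇒ +0.976501 -0.023499 = +0.953002;  D = +0.953002+0.000000i
d^1_{1,0}: single k=0 term ⇒ -0.214227;  D = +0.069376-0.202682i
Y_1^{m'}(θ=1.2923,φ=2.1322) and Σ D·Y over m':
  (-0.0694-0.2027i)·(-0.1768-0.2812i)  (+0.9530+0.0000i)·(+0.1343+0.0000i)  (+0.0694-0.2027i)·(+0.1768-0.2812i)
Y_1^0(R⁻¹ n̂) = +0.038560+0.000000i

Re=0.0386 Im=0.0000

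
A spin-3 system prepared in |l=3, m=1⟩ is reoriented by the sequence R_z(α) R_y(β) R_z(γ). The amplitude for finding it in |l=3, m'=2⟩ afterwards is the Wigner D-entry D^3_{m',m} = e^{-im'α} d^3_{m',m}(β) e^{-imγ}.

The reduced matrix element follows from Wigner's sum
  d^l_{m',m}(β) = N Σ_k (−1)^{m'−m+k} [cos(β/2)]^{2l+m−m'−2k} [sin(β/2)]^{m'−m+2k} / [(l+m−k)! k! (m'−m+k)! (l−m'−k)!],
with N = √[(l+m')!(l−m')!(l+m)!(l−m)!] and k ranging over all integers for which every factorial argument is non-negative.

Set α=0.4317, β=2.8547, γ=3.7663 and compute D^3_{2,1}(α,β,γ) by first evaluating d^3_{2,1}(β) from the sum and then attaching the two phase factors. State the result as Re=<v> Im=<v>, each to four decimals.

Re=-0.0015 Im=0.0177

Split into d^3_{2,1}(β=2.8547) × two z-phases.
Half-angle: c=0.142955, s=0.989729. N=√(120·1·24·2)=75.894664
k: max(0,(1)−(2))=0 … min(3+(1),3−(2))=1
  k=0: (−1)^1·75.8947/(24)·0.1430^5·0.9897^1 = -0.000187
  k=1: (−1)^2·75.8947/(12)·0.1430^3·0.9897^3 = +0.017913
d^3_{2,1}(2.8547) = -0.000187 +0.017913 = +0.017726
Phases: e^{-i·(2)·0.4317}=+0.649857-0.760056i, e^{-i·(1)·3.7663}=-0.811134+0.584860i ⇒ D=-0.001464+0.017666i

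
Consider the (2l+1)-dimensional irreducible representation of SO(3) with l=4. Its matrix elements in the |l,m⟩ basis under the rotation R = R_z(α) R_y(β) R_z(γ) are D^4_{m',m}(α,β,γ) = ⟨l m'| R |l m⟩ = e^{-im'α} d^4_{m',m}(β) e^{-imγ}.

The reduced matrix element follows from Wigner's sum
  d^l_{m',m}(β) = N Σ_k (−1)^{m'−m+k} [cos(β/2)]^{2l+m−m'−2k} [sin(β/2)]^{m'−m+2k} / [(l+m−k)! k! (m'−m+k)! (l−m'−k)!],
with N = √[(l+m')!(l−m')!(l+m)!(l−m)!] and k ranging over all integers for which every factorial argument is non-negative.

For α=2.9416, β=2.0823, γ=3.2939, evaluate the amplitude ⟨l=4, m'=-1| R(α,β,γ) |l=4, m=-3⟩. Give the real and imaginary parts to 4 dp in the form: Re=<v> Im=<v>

Re=-0.3673 Im=-0.0965

Split into d^4_{-1,-3}(β=2.0823) × two z-phases.
With c≡cos(β/2)=0.505228 and s≡sin(β/2)=0.862986, N=[6·120·1·5040]^{1/2}=1904.940944
k: max(0,(-3)−(-1))=0 … min(4+(-3),4−(-1))=1
  k=0: (−1)^2·1904.9409/(240)·0.5052^6·0.8630^2 = +0.098311
  k=1: (−1)^3·1904.9409/(144)·0.5052^4·0.8630^4 = -0.478062
d^4_{-1,-3}(2.0823) = +0.098311 -0.478062 = -0.379750
Attach z-rotation phases: D = e^{-i(-1)(2.9416)}·(-0.379750)·e^{-i(-3)(3.2939)} = -0.367285-0.096499i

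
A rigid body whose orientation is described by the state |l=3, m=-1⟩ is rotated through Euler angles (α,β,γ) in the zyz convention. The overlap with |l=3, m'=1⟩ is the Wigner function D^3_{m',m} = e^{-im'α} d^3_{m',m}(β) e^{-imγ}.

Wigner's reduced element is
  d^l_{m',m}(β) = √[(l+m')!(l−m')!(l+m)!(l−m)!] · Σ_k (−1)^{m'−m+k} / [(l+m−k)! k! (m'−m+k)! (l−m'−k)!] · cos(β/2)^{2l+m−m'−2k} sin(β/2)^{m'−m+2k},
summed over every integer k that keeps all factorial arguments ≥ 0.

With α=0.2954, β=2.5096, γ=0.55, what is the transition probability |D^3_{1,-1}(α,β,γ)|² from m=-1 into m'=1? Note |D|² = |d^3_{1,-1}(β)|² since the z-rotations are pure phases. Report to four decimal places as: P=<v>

First d^3_{1,-1}(β=2.5096), then the phase factors e^{-i(1)α} and e^{-i(-1)γ}:
c=cos(2.5096/2)=0.310764, s=sin(2.5096/2)=0.950487; N=√[24·2·2·24]=48.000000
The bounds max(0,m−m')=0 and min(l+m,l−m')=2 give 3 terms
  k=0: (−1)^2·48.0000/(8)·0.3108^4·0.9505^2 = +0.050555
  k=1: (−1)^3·48.0000/(6)·0.3108^2·0.9505^4 = -0.630573
  k=2: (−1)^4·48.0000/(48)·0.3108^0·0.9505^6 = +0.737357
d^3_{1,-1}(2.5096) = +0.050555 -0.630573 +0.737357 = +0.157339
|D^3_{1,-1}|² = |d^3_{1,-1}(β)|² = (+0.157339)² = 0.024755 (the z-rotation phases have unit modulus)

P=0.0248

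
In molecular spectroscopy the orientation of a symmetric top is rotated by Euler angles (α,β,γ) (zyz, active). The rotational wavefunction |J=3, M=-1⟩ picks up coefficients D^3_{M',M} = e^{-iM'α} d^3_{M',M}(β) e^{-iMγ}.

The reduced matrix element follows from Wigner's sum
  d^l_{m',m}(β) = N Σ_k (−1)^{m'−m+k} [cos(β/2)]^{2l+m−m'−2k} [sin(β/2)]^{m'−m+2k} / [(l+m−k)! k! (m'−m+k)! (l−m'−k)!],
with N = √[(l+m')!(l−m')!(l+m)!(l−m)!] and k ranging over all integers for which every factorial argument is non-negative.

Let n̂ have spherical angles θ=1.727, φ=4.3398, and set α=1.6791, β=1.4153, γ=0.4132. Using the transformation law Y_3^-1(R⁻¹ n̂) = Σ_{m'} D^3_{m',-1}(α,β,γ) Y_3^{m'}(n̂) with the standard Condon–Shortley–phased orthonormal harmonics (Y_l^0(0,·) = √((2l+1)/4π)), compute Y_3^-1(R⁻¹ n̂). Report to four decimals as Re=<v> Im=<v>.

Need the full column D^3_{m',-1} for m'=−3..3 at α=1.6791, β=1.4153, γ=0.4132.
cos(β/2)=0.759892, sin(β/2)=0.650050
d^3_{-3,-1}: single k=2 term ⇒ +0.545689;  D = +0.367190-0.403669i
d^3_{-2,-1}: k∈[1..2] ⇒ +0.520841 -0.762298 = -0.241458;  D = +0.195132+0.142216i
d^3_{-1,-1}: k∈[0..2] ⇒ +0.192535 -1.127171 +0.618644 = -0.315992;  D = +0.157422-0.273987i
d^3_{0,-1}: k∈[0..2] ⇒ -0.570552 +1.252584 -0.305545 = +0.376486;  D = +0.344801+0.151175i
d^3_{1,-1}: k∈[0..2] ⇒ +0.845378 -0.824859 +0.075454 = +0.095973;  D = +0.028810-0.091546i
d^3_{2,-1}: k∈[0..1] ⇒ -0.762298 +0.278923 = -0.483375;  D = +0.474064+0.094417i
d^3_{3,-1}: single k=0 term ⇒ +0.399333;  D = -0.035211+0.397778i
Y_3^{m'}(θ=1.727,φ=4.3398) and Σ D·Y over m':
  (+0.3672-0.4037i)·(+0.3616-0.1760i)  (+0.1951+0.1422i)·(+0.1140+0.1052i)  (+0.1574-0.2740i)·(+0.1022-0.2614i)  (+0.3448+0.1512i)·(+0.1671+0.0000i)  (+0.0288-0.0915i)·(-0.1022-0.2614i)  (+0.4741+0.0944i)·(+0.1140-0.1052i)  (-0.0352+0.3978i)·(-0.3616-0.1760i)
Y_3^-1(R⁻¹ n̂) = +0.190979-0.392646i

Re=0.1910 Im=-0.3926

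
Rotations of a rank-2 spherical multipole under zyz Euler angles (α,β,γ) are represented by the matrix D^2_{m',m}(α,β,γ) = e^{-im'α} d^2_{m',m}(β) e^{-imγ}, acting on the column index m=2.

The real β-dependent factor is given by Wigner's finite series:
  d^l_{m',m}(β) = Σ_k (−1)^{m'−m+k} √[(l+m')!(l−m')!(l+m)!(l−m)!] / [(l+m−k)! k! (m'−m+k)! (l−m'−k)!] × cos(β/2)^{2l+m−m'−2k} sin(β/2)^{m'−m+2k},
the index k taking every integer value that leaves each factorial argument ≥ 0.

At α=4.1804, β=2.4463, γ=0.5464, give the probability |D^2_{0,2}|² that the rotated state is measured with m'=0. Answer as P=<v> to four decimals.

Split into d^2_{0,2}(β=2.4463) × two z-phases.
With c≡cos(β/2)=0.340686 and s≡sin(β/2)=0.940177, N=[2·2·24·1]^{1/2}=9.797959
The bounds max(0,m−m')=2 and min(l+m,l−m')=2 give 1 term
  k=2: (−1)^0·9.7980/(4)·0.3407^2·0.9402^2 = +0.251306
d^2_{0,2}(2.4463) = +0.251306
|D^2_{0,2}|² = |d^2_{0,2}(β)|² = (+0.251306)² = 0.063155 (the z-rotation phases have unit modulus)

P=0.0632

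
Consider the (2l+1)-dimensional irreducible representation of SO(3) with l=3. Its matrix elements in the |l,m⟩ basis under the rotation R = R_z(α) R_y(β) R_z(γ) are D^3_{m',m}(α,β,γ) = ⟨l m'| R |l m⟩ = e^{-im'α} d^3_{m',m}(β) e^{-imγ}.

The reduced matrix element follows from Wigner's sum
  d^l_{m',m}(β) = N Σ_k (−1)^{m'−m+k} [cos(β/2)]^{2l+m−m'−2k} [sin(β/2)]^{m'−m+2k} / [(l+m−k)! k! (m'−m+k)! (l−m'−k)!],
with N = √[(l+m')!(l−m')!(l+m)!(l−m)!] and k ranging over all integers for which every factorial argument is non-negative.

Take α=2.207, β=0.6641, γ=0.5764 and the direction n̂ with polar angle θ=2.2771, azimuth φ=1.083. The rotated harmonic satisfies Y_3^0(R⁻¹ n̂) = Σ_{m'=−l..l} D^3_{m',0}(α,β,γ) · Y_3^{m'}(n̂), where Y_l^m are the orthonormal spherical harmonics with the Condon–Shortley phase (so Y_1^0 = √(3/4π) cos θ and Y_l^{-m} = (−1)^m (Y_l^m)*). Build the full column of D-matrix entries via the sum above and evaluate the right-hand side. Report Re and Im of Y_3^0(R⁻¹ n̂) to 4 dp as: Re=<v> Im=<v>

Re=0.2906 Im=0.0000

Need the full column D^3_{m',0} for m'=−3..3 at α=2.207, β=0.6641, γ=0.5764.
cos(β/2)=0.945376, sin(β/2)=0.325982
d^3_{-3,0}: single k=3 term ⇒ +0.130891;  D = +0.123493+0.043381i
d^3_{-2,0}: k∈[2..3] ⇒ +0.464906 -0.055277 = +0.409630;  D = -0.120423-0.391529i
d^3_{-1,0}: k∈[1..3] ⇒ +0.852721 -0.304162 +0.012055 = +0.560613;  D = -0.333086+0.450933i
d^3_{0,0}: k∈[0..3] ⇒ +0.713884 -0.763919 +0.090829 -0.001200 = +0.039594;  D = +0.039594+0.000000i
d^3_{1,0}: k∈[0..2] ⇒ -0.852721 +0.304162 -0.012055 = -0.560613;  D = +0.333086+0.450933i
d^3_{2,0}: k∈[0..1] ⇒ +0.464906 -0.055277 = +0.409630;  D = -0.120423+0.391529i
d^3_{3,0}: single k=0 term ⇒ -0.130891;  D = -0.123493+0.043381i
Y_3^{m'}(θ=2.2771,φ=1.083) and Σ D·Y over m':
  (+0.1235+0.0434i)·(-0.1826+0.0197i)  (-0.1204-0.3915i)·(+0.2152+0.3179i)  (-0.3331+0.4509i)·(+0.1275-0.2402i)  (+0.0396+0.0000i)·(+0.2165+0.0000i)  (+0.3331+0.4509i)·(-0.1275-0.2402i)  (-0.1204+0.3915i)·(+0.2152-0.3179i)  (-0.1235+0.0434i)·(+0.1826+0.0197i)
Y_3^0(R⁻¹ n̂) = +0.290585-0.000000i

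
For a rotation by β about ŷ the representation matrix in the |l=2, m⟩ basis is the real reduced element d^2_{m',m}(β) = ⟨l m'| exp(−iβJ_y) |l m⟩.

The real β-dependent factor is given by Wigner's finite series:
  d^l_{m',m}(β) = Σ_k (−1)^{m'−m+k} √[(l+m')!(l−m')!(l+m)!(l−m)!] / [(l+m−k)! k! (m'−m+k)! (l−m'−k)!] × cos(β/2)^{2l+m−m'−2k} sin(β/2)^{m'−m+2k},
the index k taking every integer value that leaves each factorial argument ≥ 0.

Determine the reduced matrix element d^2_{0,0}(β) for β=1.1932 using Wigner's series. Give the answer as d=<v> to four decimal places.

d^2_{0,0}(β=1.1932) via Wigner's sum:
With c≡cos(β/2)=0.827251 and s≡sin(β/2)=0.561833, N=[2·2·2·2]^{1/2}=4.000000
k: max(0,(0)−(0))=0 … min(2+(0),2−(0))=2
  k=0: (−1)^0·4.0000/(4)·0.8273^4·0.5618^0 = +0.468326
  k=1: (−1)^1·4.0000/(1)·0.8273^2·0.5618^2 = -0.864070
  k=2: (−1)^2·4.0000/(4)·0.8273^0·0.5618^4 = +0.099639
d^2_{0,0}(1.1932) = +0.468326 -0.864070 +0.099639 = -0.296105

d=-0.2961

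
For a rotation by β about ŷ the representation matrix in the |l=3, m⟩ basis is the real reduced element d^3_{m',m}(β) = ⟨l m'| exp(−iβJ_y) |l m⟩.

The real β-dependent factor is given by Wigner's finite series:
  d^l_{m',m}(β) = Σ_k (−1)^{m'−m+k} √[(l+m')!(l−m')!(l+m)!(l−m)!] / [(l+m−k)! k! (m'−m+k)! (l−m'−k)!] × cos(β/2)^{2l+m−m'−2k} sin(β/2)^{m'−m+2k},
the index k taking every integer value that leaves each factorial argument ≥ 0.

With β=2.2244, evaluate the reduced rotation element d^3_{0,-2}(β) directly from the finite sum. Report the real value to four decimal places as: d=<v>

d=-0.5248

d^3_{0,-2}(β=2.2244) via Wigner's sum:
With c≡cos(β/2)=0.442690 and s≡sin(β/2)=0.896675, N=[6·6·1·120]^{1/2}=65.726707
k∈{0,1} keeps every argument non-negative
  k=0: (−1)^2·65.7267/(12)·0.4427^4·0.8967^2 = +0.169133
  k=1: (−1)^3·65.7267/(12)·0.4427^2·0.8967^4 = -0.693904
d^3_{0,-2}(2.2244) = +0.169133 -0.693904 = -0.524771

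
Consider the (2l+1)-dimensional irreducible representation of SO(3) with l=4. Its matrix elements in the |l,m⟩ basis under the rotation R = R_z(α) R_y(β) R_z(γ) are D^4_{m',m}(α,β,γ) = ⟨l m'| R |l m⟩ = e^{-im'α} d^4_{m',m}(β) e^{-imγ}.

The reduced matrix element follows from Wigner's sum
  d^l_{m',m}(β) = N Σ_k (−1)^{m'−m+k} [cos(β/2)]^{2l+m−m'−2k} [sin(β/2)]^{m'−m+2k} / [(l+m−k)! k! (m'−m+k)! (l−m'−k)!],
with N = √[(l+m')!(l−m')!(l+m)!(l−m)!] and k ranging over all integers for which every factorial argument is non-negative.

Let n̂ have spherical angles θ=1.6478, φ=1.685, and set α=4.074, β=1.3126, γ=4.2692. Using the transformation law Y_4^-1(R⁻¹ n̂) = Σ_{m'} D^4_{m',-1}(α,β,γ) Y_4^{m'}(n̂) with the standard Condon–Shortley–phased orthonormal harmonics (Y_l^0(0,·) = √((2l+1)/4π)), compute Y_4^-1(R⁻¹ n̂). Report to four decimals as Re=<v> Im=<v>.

Need the full column D^4_{m',-1} for m'=−4..4 at α=4.074, β=1.3126, γ=4.2692.
cos(β/2)=0.792255, sin(β/2)=0.610190
d^4_{-4,-1}: single k=3 term ⇒ +0.530658;  D = -0.076596+0.525101i
d^4_{-3,-1}: k∈[2..3] ⇒ +0.730787 -0.722502 = +0.008285;  D = -0.005871-0.005846i
d^4_{-2,-1}: k∈[1..3] ⇒ +0.507174 -1.504273 +0.594888 = -0.402211;  D = -0.397745+0.059776i
d^4_{-1,-1}: k∈[0..3] ⇒ +0.155211 -1.381059 +1.638481 -0.323981 = +0.088652;  D = -0.041661+0.078253i
d^4_{0,-1}: k∈[0..3] ⇒ -0.534609 +1.902772 -1.128720 +0.111592 = +0.351036;  D = -0.150532-0.317122i
d^4_{1,-1}: k∈[0..3] ⇒ +0.920706 -1.638481 +0.485972 -0.019218 = -0.251022;  D = -0.246255-0.048689i
d^4_{2,-1}: k∈[0..2] ⇒ -1.002849 +0.892331 -0.105866 = -0.216383;  D = +0.160199-0.145458i
d^4_{3,-1}: k∈[0..1] ⇒ +0.722502 -0.257152 = +0.465350;  D = -0.045910-0.463080i
d^4_{4,-1}: single k=0 term ⇒ -0.314785;  D = -0.270063-0.161726i
Y_4^{m'}(θ=1.6478,φ=1.685) and Σ D·Y over m':
  (-0.0766+0.5251i)·(+0.3925-0.1929i)  (-0.0059-0.0058i)·(-0.0321-0.0899i)  (-0.3977+0.0598i)·(+0.3105-0.0722i)  (-0.0417+0.0783i)·(-0.0122-0.1067i)  (-0.1505-0.3171i)·(+0.2987+0.0000i)  (-0.2463-0.0487i)·(+0.0122-0.1067i)  (+0.1602-0.1455i)·(+0.3105+0.0722i)  (-0.0459-0.4631i)·(+0.0321-0.0899i)  (-0.2701-0.1617i)·(+0.3925+0.1929i)
Y_4^-1(R⁻¹ n̂) = -0.150259+0.043386i

Re=-0.1503 Im=0.0434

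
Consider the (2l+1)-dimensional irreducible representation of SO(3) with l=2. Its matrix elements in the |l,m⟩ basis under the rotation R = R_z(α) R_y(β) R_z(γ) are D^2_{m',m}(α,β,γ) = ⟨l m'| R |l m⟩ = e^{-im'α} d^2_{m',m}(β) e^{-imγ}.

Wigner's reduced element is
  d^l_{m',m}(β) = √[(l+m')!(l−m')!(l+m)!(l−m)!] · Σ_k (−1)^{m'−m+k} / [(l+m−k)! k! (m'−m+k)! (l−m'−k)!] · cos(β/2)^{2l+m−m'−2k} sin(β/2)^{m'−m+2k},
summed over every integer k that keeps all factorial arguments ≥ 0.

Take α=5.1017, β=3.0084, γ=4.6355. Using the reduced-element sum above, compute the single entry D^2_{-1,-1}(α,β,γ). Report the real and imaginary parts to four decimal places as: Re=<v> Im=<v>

Split into d^2_{-1,-1}(β=3.0084) × two z-phases.
Half-angle: c=0.066547, s=0.997783. N=√(1·6·1·6)=6.000000
The bounds max(0,m−m')=0 and min(l+m,l−m')=1 give 2 terms
  k=0: (−1)^0·6.0000/(6)·0.0665^4·0.9978^0 = +0.000020
  k=1: (−1)^1·6.0000/(2)·0.0665^2·0.9978^2 = -0.013227
d^2_{-1,-1}(3.0084) = +0.000020 -0.013227 = -0.013207
Phases: e^{-i·(-1)·5.1017}=+0.379551-0.925171i, e^{-i·(-1)·4.6355}=-0.076813-0.997045i ⇒ D=+0.012568+0.004059i

Re=0.0126 Im=0.0041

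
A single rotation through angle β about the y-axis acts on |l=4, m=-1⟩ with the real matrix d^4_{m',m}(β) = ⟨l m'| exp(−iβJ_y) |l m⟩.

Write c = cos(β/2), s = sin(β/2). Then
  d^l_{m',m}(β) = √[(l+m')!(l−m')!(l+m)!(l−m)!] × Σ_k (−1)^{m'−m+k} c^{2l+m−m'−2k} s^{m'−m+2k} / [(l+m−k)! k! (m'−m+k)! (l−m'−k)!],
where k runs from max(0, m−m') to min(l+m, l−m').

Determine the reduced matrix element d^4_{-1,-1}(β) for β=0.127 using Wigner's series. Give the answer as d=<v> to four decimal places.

d=0.9248

d^4_{-1,-1}(β=0.127) via Wigner's sum:
With c≡cos(β/2)=0.997985 and s≡sin(β/2)=0.063457, N=[6·120·6·120]^{1/2}=720.000000
k∈{0,1,2,3} keeps every argument non-negative
  k=0: (−1)^0·720.0000/(720)·0.9980^8·0.0635^0 = +0.983990
  k=1: (−1)^1·720.0000/(48)·0.9980^6·0.0635^2 = -0.059676
  k=2: (−1)^2·720.0000/(24)·0.9980^4·0.0635^4 = +0.000483
  k=3: (−1)^3·720.0000/(72)·0.9980^2·0.0635^6 = -0.000001
d^4_{-1,-1}(0.127) = +0.983990 -0.059676 +0.000483 -0.000001 = +0.924796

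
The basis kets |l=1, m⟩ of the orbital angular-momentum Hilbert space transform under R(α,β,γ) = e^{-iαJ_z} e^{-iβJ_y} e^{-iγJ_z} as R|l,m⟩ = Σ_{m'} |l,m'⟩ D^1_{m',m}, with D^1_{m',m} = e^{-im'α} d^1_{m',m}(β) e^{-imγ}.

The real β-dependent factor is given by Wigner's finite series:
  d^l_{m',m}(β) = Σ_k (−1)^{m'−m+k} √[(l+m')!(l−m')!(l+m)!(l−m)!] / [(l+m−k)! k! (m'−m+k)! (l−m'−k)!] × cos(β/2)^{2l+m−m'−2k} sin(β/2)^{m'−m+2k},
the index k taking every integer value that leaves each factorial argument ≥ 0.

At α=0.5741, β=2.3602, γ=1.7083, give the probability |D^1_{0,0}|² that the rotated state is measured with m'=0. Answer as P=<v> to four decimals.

P=0.5040

D^1_{0,0}(0.5741,2.3602,1.7083) = e^{-i·0·0.5741}·d^1_{0,0}(2.3602)·e^{-i·0·1.7083}. Compute d first:
c=cos(2.3602/2)=0.380832, s=sin(2.3602/2)=0.924644; N=√[1·1·1·1]=1.000000
Admissible k: 0..1 (factorial args all ≥0)
  k=0: (−1)^0·1.0000/(1)·0.3808^2·0.9246^0 = +0.145033
  k=1: (−1)^1·1.0000/(1)·0.3808^0·0.9246^2 = -0.854967
d^1_{0,0}(2.3602) = +0.145033 -0.854967 = -0.709933
|D^1_{0,0}|² = |d^1_{0,0}(β)|² = (-0.709933)² = 0.504005 (the z-rotation phases have unit modulus)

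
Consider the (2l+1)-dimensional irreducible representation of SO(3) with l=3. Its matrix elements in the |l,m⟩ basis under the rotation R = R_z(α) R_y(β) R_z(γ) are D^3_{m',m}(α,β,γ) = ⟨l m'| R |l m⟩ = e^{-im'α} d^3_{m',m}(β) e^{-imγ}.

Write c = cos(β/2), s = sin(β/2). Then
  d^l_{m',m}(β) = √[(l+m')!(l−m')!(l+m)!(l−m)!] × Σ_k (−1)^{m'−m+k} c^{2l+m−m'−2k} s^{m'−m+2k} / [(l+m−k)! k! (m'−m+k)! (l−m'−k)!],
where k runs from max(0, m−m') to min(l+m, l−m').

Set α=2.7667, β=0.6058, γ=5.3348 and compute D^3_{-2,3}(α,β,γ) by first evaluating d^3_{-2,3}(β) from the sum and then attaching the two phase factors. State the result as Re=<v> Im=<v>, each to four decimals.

D^3_{-2,3}(2.7667,0.6058,5.3348) = e^{-i·-2·2.7667}·d^3_{-2,3}(0.6058)·e^{-i·3·5.3348}. Compute d first:
With c≡cos(β/2)=0.954475 and s≡sin(β/2)=0.298289, N=[1·120·720·1]^{1/2}=293.938769
k: max(0,(3)−(-2))=5 … min(3+(3),3−(-2))=5
  k=5: (−1)^0·293.9388/(120)·0.9545^1·0.2983^5 = +0.005521
d^3_{-2,3}(0.6058) = +0.005521
Attach z-rotation phases: D = e^{-i(-2)(2.7667)}·(+0.005521)·e^{-i(3)(5.3348)} = -0.002765+0.004779i

Re=-0.0028 Im=0.0048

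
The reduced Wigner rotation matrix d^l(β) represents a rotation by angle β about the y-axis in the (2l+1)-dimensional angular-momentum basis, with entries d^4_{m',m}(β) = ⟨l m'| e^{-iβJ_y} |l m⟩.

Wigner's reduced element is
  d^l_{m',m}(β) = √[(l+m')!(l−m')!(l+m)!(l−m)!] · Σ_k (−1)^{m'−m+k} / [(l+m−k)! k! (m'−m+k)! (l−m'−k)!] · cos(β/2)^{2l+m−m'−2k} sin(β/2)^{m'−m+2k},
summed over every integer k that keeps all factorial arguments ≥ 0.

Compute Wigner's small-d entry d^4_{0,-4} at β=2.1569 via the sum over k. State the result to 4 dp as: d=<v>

d^4_{0,-4}(β=2.1569) via Wigner's sum:
c=cos(2.1569/2)=0.472695, s=sin(2.1569/2)=0.881226; N=√[24·24·1·40320]=4819.161753
The bounds max(0,m−m')=0 and min(l+m,l−m')=0 give 1 term
  k=0: (−1)^4·4819.1618/(576)·0.4727^4·0.8812^4 = +0.251896
d^4_{0,-4}(2.1569) = +0.251896

d=0.2519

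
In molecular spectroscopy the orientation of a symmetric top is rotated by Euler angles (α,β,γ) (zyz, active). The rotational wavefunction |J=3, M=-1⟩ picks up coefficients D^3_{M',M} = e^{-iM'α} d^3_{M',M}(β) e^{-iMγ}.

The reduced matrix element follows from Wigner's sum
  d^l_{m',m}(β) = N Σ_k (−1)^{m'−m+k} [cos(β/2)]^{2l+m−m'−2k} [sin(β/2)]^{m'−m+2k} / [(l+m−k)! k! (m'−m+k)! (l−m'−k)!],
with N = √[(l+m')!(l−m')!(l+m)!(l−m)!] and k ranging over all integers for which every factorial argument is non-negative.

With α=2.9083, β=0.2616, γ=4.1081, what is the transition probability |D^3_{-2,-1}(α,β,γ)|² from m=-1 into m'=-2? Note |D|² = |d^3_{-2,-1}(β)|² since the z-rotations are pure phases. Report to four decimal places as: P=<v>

P=0.1455

D^3_{-2,-1}(2.9083,0.2616,4.1081) = e^{-i·-2·2.9083}·d^3_{-2,-1}(0.2616)·e^{-i·-1·4.1081}. Compute d first:
c=cos(0.2616/2)=0.991458, s=sin(0.2616/2)=0.130427; N=√[1·120·2·24]=75.894664
The bounds max(0,m−m')=1 and min(l+m,l−m')=2 give 2 terms
  k=1: (−1)^0·75.8947/(24)·0.9915^5·0.1304^1 = +0.395130
  k=2: (−1)^1·75.8947/(12)·0.9915^3·0.1304^3 = -0.013676
d^3_{-2,-1}(0.2616) = +0.395130 -0.013676 = +0.381454
|D^3_{-2,-1}|² = |d^3_{-2,-1}(β)|² = (+0.381454)² = 0.145507 (the z-rotation phases have unit modulus)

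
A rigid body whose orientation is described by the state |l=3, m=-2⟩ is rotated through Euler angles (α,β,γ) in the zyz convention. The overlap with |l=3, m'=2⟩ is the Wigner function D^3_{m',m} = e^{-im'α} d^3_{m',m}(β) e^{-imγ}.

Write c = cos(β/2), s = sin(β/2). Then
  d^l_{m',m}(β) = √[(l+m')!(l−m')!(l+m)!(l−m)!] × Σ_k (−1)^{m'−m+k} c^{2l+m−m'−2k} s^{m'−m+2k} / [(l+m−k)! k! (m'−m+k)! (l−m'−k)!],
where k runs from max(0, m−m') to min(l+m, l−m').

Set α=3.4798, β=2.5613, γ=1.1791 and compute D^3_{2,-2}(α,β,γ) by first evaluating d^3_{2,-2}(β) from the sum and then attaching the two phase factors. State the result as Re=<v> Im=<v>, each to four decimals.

First d^3_{2,-2}(β=2.5613), then the phase factors e^{-i(2)α} and e^{-i(-2)γ}:
Half-angle: c=0.286092, s=0.958202. N=√(120·1·1·120)=120.000000
Admissible k: 0..1 (factorial args all ≥0)
  k=0: (−1)^4·120.0000/(24)·0.2861^2·0.9582^4 = +0.344994
  k=1: (−1)^5·120.0000/(120)·0.2861^0·0.9582^6 = -0.774003
d^3_{2,-2}(2.5613) = +0.344994 -0.774003 = -0.429009
Phases: e^{-i·(2)·3.4798}=+0.779822-0.626001i, e^{-i·(-2)·1.1791}=-0.708523+0.705687i ⇒ D=+0.047518-0.426369i

Re=0.0475 Im=-0.4264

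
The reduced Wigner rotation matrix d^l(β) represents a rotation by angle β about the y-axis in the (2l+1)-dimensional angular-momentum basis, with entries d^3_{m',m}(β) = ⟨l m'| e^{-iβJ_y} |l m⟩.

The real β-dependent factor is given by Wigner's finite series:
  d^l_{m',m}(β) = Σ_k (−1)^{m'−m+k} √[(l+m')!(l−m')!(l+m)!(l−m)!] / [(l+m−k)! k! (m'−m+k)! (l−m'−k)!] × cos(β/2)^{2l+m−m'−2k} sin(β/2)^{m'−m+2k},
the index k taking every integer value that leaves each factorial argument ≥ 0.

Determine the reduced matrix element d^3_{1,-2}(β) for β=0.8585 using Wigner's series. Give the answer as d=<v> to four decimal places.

d=-0.3069

d^3_{1,-2}(β=0.8585) via Wigner's sum:
c=cos(0.8585/2)=0.909278, s=sin(0.8585/2)=0.416189; N=√[24·2·1·120]=75.894664
Admissible k: 0..1 (factorial args all ≥0)
  k=0: (−1)^3·75.8947/(12)·0.9093^3·0.4162^3 = -0.342761
  k=1: (−1)^4·75.8947/(24)·0.9093^1·0.4162^5 = +0.035905
d^3_{1,-2}(0.8585) = -0.342761 +0.035905 = -0.306857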